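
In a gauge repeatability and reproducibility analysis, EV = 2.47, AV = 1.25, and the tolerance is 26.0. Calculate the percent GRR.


GRR = sqrt(EV^2 + AV^2) = sqrt(2.47^2 + 1.25^2) = 2.7682847
%GRR = GRR / tol * 100 = 2.7682847 / 26.0 * 100
%GRR = 10.6472

10.6472


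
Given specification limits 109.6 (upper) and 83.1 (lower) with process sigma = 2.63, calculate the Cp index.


Cp = (USL - LSL) / (6 * sigma)
= (109.6 - 83.1) / (6 * 2.63)
= 26.5000 / 15.7800
= 1.6793

1.6793


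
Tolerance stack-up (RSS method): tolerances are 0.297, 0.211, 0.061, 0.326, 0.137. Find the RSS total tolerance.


RSS = sqrt(0.297^2 + 0.211^2 + 0.061^2 + 0.326^2 + 0.137^2)
= sqrt(0.261496)
= 0.5114

0.5114


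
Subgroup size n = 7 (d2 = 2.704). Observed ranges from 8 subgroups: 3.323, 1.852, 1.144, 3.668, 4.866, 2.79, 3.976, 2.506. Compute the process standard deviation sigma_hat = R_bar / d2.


R_bar = (3.323 + 1.852 + 1.144 + 3.668 + 4.866 + 2.79 + 3.976 + 2.506) / 8
R_bar = 24.125 / 8 = 3.015625
sigma_hat = R_bar / d2 = 3.015625 / 2.704 = 1.1152

1.1152


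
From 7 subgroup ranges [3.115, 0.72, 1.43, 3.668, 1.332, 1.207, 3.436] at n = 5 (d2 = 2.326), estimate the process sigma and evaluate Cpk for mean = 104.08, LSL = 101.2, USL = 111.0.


R_bar = (3.115 + 0.72 + 1.43 + 3.668 + 1.332 + 1.207 + 3.436) / 7 = 2.1297143
sigma = R_bar / d2 = 2.1297143 / 2.326 = 0.91561234
Cp = (USL - LSL)/(6*sigma) = (111.0 - 101.2)/(6*0.91561234) = 1.7839
Cpu = (111.0 - 104.08)/(3*0.91561234) = 2.5193
Cpl = (104.08 - 101.2)/(3*0.91561234) = 1.0485
Cpk = min(Cpu, Cpl) = 1.0485

1.0485


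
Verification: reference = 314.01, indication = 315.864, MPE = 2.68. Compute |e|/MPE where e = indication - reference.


e = indication - reference = 315.864 - 314.01 = 1.8540
|e| = 1.8540
ratio = |e| / MPE = 1.8540 / 2.68
ratio = 0.6918

0.6918


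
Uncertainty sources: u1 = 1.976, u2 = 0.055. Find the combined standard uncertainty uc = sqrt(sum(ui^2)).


uc = sqrt(1.976^2 + 0.055^2)
uc = sqrt(3.907601)
uc = 1.9768

1.9768


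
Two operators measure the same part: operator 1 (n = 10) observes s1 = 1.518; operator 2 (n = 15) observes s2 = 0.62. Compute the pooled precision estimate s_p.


s_p = sqrt(((n1-1)*s1^2 + (n2-1)*s2^2) / (n1+n2-2))
numerator = (10-1)*1.518^2 + (15-1)*0.62^2 = 20.738916 + 5.3816 = 26.120516
denominator = 10 + 15 - 2 = 23
s_p^2 = 26.120516 / 23 = 1.1356746
s_p = sqrt(1.1356746) = 1.0657

1.0657


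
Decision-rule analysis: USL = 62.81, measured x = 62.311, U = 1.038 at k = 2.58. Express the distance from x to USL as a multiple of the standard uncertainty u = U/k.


u = U / k = 1.038 / 2.58 = 0.40232558
margin = |USL - x| = |62.81 - 62.311| = 0.499
z = margin / u = 0.499 / 0.40232558
z = 1.2403

1.2403


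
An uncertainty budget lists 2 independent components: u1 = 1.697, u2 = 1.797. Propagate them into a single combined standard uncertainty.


uc = sqrt(1.697^2 + 1.797^2)
uc = sqrt(6.109018)
uc = 2.4716

2.4716


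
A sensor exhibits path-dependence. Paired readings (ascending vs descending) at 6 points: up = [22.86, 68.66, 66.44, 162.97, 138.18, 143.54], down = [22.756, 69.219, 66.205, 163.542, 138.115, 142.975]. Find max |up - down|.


|22.86 - 22.756| = 0.1040
|68.66 - 69.219| = 0.5590
|66.44 - 66.205| = 0.2350
|162.97 - 163.542| = 0.5720
|138.18 - 138.115| = 0.0650
|143.54 - 142.975| = 0.5650
hysteresis = max(diffs) = 0.5720

0.5720


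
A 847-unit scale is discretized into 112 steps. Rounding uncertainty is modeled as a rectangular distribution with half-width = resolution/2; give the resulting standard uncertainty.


resolution = range / divisions
resolution = 847 / 112 = 7.5625
u_res = resolution / (2*sqrt(3))
u_res = 7.5625 / 3.4641016
u_res = 2.1831

2.1831


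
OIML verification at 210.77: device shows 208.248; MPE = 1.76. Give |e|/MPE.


e = indication - reference = 208.248 - 210.77 = -2.5220
|e| = 2.5220
ratio = |e| / MPE = 2.5220 / 1.76
ratio = 1.4330

1.4330


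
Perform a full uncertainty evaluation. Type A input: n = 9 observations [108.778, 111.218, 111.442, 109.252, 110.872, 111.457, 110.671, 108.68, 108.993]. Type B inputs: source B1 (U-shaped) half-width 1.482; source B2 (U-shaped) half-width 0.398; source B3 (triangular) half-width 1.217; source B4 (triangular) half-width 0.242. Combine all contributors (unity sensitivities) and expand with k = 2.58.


mean = (108.778 + 111.218 + 111.442 + 109.252 + 110.872 + 111.457 + 110.671 + 108.68 + 108.993) / 9 = 110.1514444
s = sqrt(sum((x - mean)^2)/(n-1)) = 1.1989151
u_A = s / sqrt(n) = 1.1989151 / sqrt(9) = 0.39963837
u_B1 = 1.482 / sqrt(2) = 1.0479322
u_B2 = 0.398 / sqrt(2) = 0.2814285
u_B3 = 1.217 / sqrt(6) = 0.49683817
u_B4 = 0.242 / sqrt(6) = 0.098796086
uc = sqrt(0.39963837^2 + 1.0479322^2 + 0.2814285^2 + 0.49683817^2 + 0.098796086^2) = 1.2624118
U = k * uc = 2.58 * 1.2624118
U = 3.2570

3.2570


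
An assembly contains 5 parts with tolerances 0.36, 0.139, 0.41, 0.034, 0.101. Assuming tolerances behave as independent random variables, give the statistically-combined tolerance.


RSS = sqrt(0.36^2 + 0.139^2 + 0.41^2 + 0.034^2 + 0.101^2)
= sqrt(0.328378)
= 0.5730

0.5730


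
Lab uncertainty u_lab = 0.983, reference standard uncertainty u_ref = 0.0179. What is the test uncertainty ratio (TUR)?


TUR = u_lab / u_ref
= 0.983 / 0.0179
= 54.9162

54.9162


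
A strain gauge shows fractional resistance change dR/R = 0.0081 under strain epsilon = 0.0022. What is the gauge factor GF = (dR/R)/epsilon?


GF = (dR/R) / epsilon
= 0.0081 / 0.0022
= 3.6818

3.6818


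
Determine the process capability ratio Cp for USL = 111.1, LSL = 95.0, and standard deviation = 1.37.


Cp = (USL - LSL) / (6 * sigma)
= (111.1 - 95.0) / (6 * 1.37)
= 16.1000 / 8.2200
= 1.9586

1.9586


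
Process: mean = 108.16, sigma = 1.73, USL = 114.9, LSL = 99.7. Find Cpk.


Cpu = (USL - mean) / (3*sigma) = (114.9 - 108.16) / (3*1.73) = 1.2987
Cpl = (mean - LSL) / (3*sigma) = (108.16 - 99.7) / (3*1.73) = 1.6301
Cpk = min(Cpu, Cpl) = 1.2987

1.2987


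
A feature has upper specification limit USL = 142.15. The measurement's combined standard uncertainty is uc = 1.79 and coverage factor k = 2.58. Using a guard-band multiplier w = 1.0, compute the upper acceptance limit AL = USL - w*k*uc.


U = k * uc = 2.58 * 1.79 = 4.6182
guard band g = w * U = 1.0 * 4.6182 = 4.6182
AL = USL - g = 142.15 - 4.6182
AL = 137.5318

137.5318


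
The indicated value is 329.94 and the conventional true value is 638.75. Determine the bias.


Systematic error = measured - true
= 329.94 - 638.75
= -308.8100

-308.8100


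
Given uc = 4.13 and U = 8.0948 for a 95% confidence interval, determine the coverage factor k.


k = U / uc
k = 8.0948 / 4.13
k = 1.96

1.96


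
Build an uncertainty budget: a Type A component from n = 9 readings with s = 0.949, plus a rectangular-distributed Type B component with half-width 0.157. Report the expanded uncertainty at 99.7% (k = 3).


u_A = s / sqrt(n) = 0.949 / sqrt(9) = 0.31633333
u_B = half_width / sqrt(3) = 0.157 / sqrt(3) = 0.090643992
uc = sqrt(u_A^2 + u_B^2) = sqrt(0.31633333^2 + 0.090643992^2) = 0.32906399
U = k * uc = 3 * 0.32906399
U = 0.9872

0.9872


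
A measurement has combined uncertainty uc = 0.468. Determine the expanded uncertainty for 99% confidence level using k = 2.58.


U = k * uc
U = 2.58 * 0.468
U = 1.2074

1.2074


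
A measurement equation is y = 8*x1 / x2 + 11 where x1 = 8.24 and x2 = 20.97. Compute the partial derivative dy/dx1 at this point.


y = 8*x1 / x2 + 11
dy/dx1 = 8/x2
Evaluate at x2 = 20.97: c1 = 8 / 20.97
c1 = 0.3815

0.3815


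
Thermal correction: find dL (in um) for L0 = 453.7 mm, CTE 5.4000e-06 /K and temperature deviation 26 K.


dL = L * alpha * dT
= 453.7 * 5.4000e-06 * 26
= 0.0636995 mm
dL_um = 0.0636995 * 1000 = 63.6995 um

63.6995


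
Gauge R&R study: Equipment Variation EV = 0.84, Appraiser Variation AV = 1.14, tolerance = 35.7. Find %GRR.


GRR = sqrt(EV^2 + AV^2) = sqrt(0.84^2 + 1.14^2) = 1.4160508
%GRR = GRR / tol * 100 = 1.4160508 / 35.7 * 100
%GRR = 3.9665

3.9665


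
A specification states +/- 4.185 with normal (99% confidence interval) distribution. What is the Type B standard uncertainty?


u_B = half_width / 2.576
u_B = 4.185 / 2.576
u_B = 1.6246

1.6246


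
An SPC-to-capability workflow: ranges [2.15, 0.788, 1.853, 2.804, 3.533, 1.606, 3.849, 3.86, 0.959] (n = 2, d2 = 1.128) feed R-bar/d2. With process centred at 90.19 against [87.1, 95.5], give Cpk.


R_bar = (2.15 + 0.788 + 1.853 + 2.804 + 3.533 + 1.606 + 3.849 + 3.86 + 0.959) / 9 = 2.378
sigma = R_bar / d2 = 2.378 / 1.128 = 2.108156
Cp = (USL - LSL)/(6*sigma) = (95.5 - 87.1)/(6*2.108156) = 0.6641
Cpu = (95.5 - 90.19)/(3*2.108156) = 0.8396
Cpl = (90.19 - 87.1)/(3*2.108156) = 0.4886
Cpk = min(Cpu, Cpl) = 0.4886

0.4886


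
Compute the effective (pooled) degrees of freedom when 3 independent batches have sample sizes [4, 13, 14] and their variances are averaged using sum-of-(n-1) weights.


nu = sum_i (n_i - 1)
nu = ((4 - 1) + (13 - 1) + (14 - 1))
nu = 3 + 12 + 13
nu = 28

28


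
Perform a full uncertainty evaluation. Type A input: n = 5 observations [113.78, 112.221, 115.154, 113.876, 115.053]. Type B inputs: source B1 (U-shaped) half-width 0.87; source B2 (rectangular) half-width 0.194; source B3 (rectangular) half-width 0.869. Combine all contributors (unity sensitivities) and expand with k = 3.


mean = (113.78 + 112.221 + 115.154 + 113.876 + 115.053) / 5 = 114.0168
s = sqrt(sum((x - mean)^2)/(n-1)) = 1.1903498
u_A = s / sqrt(n) = 1.1903498 / sqrt(5) = 0.53234061
u_B1 = 0.87 / sqrt(2) = 0.6151829
u_B2 = 0.194 / sqrt(3) = 0.11200595
u_B3 = 0.869 / sqrt(3) = 0.50171738
uc = sqrt(0.53234061^2 + 0.6151829^2 + 0.11200595^2 + 0.50171738^2) = 0.96234203
U = k * uc = 3 * 0.96234203
U = 2.8870

2.8870


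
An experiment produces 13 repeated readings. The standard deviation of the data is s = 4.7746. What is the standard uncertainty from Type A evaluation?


u_A = s / sqrt(n)
u_A = 4.7746 / sqrt(13)
u_A = 4.7746 / 3.6055513
u_A = 1.3242

1.3242


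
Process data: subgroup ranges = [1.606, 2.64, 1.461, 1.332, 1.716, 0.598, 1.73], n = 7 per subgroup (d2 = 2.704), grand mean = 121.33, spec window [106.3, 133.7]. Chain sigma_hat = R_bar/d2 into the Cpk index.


R_bar = (1.606 + 2.64 + 1.461 + 1.332 + 1.716 + 0.598 + 1.73) / 7 = 1.5832857
sigma = R_bar / d2 = 1.5832857 / 2.704 = 0.58553465
Cp = (USL - LSL)/(6*sigma) = (133.7 - 106.3)/(6*0.58553465) = 7.7991
Cpu = (133.7 - 121.33)/(3*0.58553465) = 7.0420
Cpl = (121.33 - 106.3)/(3*0.58553465) = 8.5563
Cpk = min(Cpu, Cpl) = 7.0420

7.0420


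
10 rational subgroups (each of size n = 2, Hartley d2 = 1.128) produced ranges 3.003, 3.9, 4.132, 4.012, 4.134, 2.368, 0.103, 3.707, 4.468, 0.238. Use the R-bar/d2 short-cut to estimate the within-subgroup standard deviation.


R_bar = (3.003 + 3.9 + 4.132 + 4.012 + 4.134 + 2.368 + 0.103 + 3.707 + 4.468 + 0.238) / 10
R_bar = 30.065 / 10 = 3.0065
sigma_hat = R_bar / d2 = 3.0065 / 1.128 = 2.6653

2.6653


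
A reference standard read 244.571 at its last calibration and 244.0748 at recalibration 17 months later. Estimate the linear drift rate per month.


rate = (v2 - v1) / months
= (244.0748 - 244.571) / 17
= -0.4962 / 17
= -0.0292

-0.0292


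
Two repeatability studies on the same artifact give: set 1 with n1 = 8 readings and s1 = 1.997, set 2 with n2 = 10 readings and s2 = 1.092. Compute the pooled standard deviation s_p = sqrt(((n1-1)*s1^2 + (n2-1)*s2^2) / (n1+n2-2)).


s_p = sqrt(((n1-1)*s1^2 + (n2-1)*s2^2) / (n1+n2-2))
numerator = (8-1)*1.997^2 + (10-1)*1.092^2 = 27.916063 + 10.732176 = 38.648239
denominator = 8 + 10 - 2 = 16
s_p^2 = 38.648239 / 16 = 2.4155149
s_p = sqrt(2.4155149) = 1.5542

1.5542


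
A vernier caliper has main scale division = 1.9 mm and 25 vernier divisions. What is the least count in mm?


LC = MSD / n_div
= 1.9 / 25
= 0.0760

0.0760


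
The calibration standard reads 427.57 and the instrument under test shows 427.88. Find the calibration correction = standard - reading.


Correction = standard - reading
= 427.57 - 427.88
= -0.3100

-0.3100


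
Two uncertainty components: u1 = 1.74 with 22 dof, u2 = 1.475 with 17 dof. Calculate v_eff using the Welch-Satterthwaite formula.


uc = sqrt(u1^2 + u2^2) = sqrt(1.74^2 + 1.475^2) = 2.2810579
v_eff = uc^4 / (u1^4/v1 + u2^4/v2)
= 2.2810579^4 / (1.74^4/22 + 1.475^4/17)
= 27.073552 / 0.69508482
v_eff = 38.9500

38.9500


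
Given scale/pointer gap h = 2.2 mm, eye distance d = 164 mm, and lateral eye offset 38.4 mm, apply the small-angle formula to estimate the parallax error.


error = h * offset / d
= 2.2 * 38.4 / 164
= 0.5151

0.5151


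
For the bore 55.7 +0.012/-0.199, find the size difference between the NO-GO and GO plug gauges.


GO = nominal - lower_tol (smallest hole = maximum material condition)
GO = 55.7 - 0.199 = 55.501
NO-GO = nominal + upper_tol (largest hole = least material condition)
NO-GO = 55.7 + 0.012 = 55.712
spread = NO-GO - GO = 55.712 - 55.501 = 0.2110

0.2110


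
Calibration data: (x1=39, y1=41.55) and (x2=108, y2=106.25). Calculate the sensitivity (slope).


slope = (y2 - y1) / (x2 - x1)
= (106.25 - 41.55) / (108 - 39)
= 64.7000 / 69
= 0.9377

0.9377


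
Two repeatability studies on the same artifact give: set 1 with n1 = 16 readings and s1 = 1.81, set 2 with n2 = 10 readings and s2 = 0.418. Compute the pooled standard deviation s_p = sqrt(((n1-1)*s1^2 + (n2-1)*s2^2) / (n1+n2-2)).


s_p = sqrt(((n1-1)*s1^2 + (n2-1)*s2^2) / (n1+n2-2))
numerator = (16-1)*1.81^2 + (10-1)*0.418^2 = 49.1415 + 1.572516 = 50.714016
denominator = 16 + 10 - 2 = 24
s_p^2 = 50.714016 / 24 = 2.113084
s_p = sqrt(2.113084) = 1.4536

1.4536


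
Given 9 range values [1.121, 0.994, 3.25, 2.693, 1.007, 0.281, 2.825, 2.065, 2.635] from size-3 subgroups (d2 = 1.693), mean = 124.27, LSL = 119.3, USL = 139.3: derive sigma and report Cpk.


R_bar = (1.121 + 0.994 + 3.25 + 2.693 + 1.007 + 0.281 + 2.825 + 2.065 + 2.635) / 9 = 1.8745556
sigma = R_bar / d2 = 1.8745556 / 1.693 = 1.107239
Cp = (USL - LSL)/(6*sigma) = (139.3 - 119.3)/(6*1.107239) = 3.0105
Cpu = (139.3 - 124.27)/(3*1.107239) = 4.5248
Cpl = (124.27 - 119.3)/(3*1.107239) = 1.4962
Cpk = min(Cpu, Cpl) = 1.4962

1.4962


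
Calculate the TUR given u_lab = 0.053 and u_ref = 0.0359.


TUR = u_lab / u_ref
= 0.053 / 0.0359
= 1.4763

1.4763


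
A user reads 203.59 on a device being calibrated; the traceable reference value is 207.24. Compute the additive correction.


Correction = standard - reading
= 207.24 - 203.59
= 3.6500

3.6500


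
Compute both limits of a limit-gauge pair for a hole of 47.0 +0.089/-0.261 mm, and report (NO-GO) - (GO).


GO = nominal - lower_tol (smallest hole = maximum material condition)
GO = 47.0 - 0.261 = 46.739
NO-GO = nominal + upper_tol (largest hole = least material condition)
NO-GO = 47.0 + 0.089 = 47.089
spread = NO-GO - GO = 47.089 - 46.739 = 0.3500

0.3500


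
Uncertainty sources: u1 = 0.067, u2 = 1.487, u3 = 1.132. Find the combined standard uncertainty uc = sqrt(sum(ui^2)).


uc = sqrt(0.067^2 + 1.487^2 + 1.132^2)
uc = sqrt(3.497082)
uc = 1.8700

1.8700


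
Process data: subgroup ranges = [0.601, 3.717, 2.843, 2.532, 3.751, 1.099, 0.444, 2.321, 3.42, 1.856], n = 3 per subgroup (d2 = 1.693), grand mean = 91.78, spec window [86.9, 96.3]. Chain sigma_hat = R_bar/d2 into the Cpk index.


R_bar = (0.601 + 3.717 + 2.843 + 2.532 + 3.751 + 1.099 + 0.444 + 2.321 + 3.42 + 1.856) / 10 = 2.2584
sigma = R_bar / d2 = 2.2584 / 1.693 = 1.3339634
Cp = (USL - LSL)/(6*sigma) = (96.3 - 86.9)/(6*1.3339634) = 1.1744
Cpu = (96.3 - 91.78)/(3*1.3339634) = 1.1295
Cpl = (91.78 - 86.9)/(3*1.3339634) = 1.2194
Cpk = min(Cpu, Cpl) = 1.1295

1.1295


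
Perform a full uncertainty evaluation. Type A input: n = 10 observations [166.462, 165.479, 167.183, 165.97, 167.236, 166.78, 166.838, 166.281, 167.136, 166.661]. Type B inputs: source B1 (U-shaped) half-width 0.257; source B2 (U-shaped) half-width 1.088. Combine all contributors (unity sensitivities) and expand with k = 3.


mean = (166.462 + 165.479 + 167.183 + 165.97 + 167.236 + 166.78 + 166.838 + 166.281 + 167.136 + 166.661) / 10 = 166.6026
s = sqrt(sum((x - mean)^2)/(n-1)) = 0.56752136
u_A = s / sqrt(n) = 0.56752136 / sqrt(10) = 0.17946601
u_B1 = 0.257 / sqrt(2) = 0.18172644
u_B2 = 1.088 / sqrt(2) = 0.76933218
uc = sqrt(0.17946601^2 + 0.18172644^2 + 0.76933218^2) = 0.81061986
U = k * uc = 3 * 0.81061986
U = 2.4319

2.4319


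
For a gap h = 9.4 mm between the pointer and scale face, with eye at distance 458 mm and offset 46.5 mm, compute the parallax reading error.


error = h * offset / d
= 9.4 * 46.5 / 458
= 0.9544

0.9544


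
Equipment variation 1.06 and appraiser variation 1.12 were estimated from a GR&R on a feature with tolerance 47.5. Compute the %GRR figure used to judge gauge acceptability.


GRR = sqrt(EV^2 + AV^2) = sqrt(1.06^2 + 1.12^2) = 1.5420765
%GRR = GRR / tol * 100 = 1.5420765 / 47.5 * 100
%GRR = 3.2465

3.2465


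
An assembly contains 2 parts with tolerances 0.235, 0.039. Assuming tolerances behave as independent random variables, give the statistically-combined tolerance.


RSS = sqrt(0.235^2 + 0.039^2)
= sqrt(0.056746)
= 0.2382

0.2382


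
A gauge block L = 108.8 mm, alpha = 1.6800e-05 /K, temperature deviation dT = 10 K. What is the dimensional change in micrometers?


dL = L * alpha * dT
= 108.8 * 1.6800e-05 * 10
= 0.0182784 mm
dL_um = 0.0182784 * 1000 = 18.2784 um

18.2784


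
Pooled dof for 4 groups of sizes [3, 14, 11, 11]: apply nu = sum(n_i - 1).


nu = sum_i (n_i - 1)
nu = ((3 - 1) + (14 - 1) + (11 - 1) + (11 - 1))
nu = 2 + 13 + 10 + 10
nu = 35

35


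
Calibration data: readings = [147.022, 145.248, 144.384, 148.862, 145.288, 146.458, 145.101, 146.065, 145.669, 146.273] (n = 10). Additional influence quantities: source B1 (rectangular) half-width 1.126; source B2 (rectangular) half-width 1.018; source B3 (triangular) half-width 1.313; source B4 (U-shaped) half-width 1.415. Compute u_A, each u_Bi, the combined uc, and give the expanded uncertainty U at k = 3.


mean = (147.022 + 145.248 + 144.384 + 148.862 + 145.288 + 146.458 + 145.101 + 146.065 + 145.669 + 146.273) / 10 = 146.037
s = sqrt(sum((x - mean)^2)/(n-1)) = 1.252199
u_A = s / sqrt(n) = 1.252199 / sqrt(10) = 0.39598009
u_B1 = 1.126 / sqrt(3) = 0.6500964
u_B2 = 1.018 / sqrt(3) = 0.58774257
u_B3 = 1.313 / sqrt(6) = 0.53603001
u_B4 = 1.415 / sqrt(2) = 1.0005561
uc = sqrt(0.39598009^2 + 0.6500964^2 + 0.58774257^2 + 0.53603001^2 + 1.0005561^2) = 1.4877189
U = k * uc = 3 * 1.4877189
U = 4.4632

4.4632


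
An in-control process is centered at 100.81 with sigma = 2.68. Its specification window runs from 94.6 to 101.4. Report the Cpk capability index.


Cpu = (USL - mean) / (3*sigma) = (101.4 - 100.81) / (3*2.68) = 0.0734
Cpl = (mean - LSL) / (3*sigma) = (100.81 - 94.6) / (3*2.68) = 0.7724
Cpk = min(Cpu, Cpl) = 0.0734

0.0734


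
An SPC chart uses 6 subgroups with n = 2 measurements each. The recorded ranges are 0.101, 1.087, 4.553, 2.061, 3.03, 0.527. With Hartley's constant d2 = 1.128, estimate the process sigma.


R_bar = (0.101 + 1.087 + 4.553 + 2.061 + 3.03 + 0.527) / 6
R_bar = 11.359 / 6 = 1.8931667
sigma_hat = R_bar / d2 = 1.8931667 / 1.128 = 1.6783

1.6783


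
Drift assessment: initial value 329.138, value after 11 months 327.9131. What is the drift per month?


rate = (v2 - v1) / months
= (327.9131 - 329.138) / 11
= -1.2249 / 11
= -0.1114

-0.1114


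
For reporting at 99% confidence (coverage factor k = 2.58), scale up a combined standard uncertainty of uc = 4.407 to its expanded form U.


U = k * uc
U = 2.58 * 4.407
U = 11.3701

11.3701


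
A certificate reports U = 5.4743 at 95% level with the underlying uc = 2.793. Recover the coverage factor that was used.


k = U / uc
k = 5.4743 / 2.793
k = 1.96

1.96


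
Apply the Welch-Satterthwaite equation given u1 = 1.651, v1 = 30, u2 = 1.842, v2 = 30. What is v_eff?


uc = sqrt(u1^2 + u2^2) = sqrt(1.651^2 + 1.842^2) = 2.4736138
v_eff = uc^4 / (u1^4/v1 + u2^4/v2)
= 2.4736138^4 / (1.651^4/30 + 1.842^4/30)
= 37.439288 / 0.63140653
v_eff = 59.2951

59.2951


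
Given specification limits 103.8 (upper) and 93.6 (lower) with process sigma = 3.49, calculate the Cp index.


Cp = (USL - LSL) / (6 * sigma)
= (103.8 - 93.6) / (6 * 3.49)
= 10.2000 / 20.9400
= 0.4871

0.4871


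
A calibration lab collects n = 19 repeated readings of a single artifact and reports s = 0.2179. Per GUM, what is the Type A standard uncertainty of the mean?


u_A = s / sqrt(n)
u_A = 0.2179 / sqrt(19)
u_A = 0.2179 / 4.3588989
u_A = 0.0500

0.0500


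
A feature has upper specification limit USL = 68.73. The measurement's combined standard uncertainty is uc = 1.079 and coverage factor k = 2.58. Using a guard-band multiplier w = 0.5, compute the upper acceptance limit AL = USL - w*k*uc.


U = k * uc = 2.58 * 1.079 = 2.78382
guard band g = w * U = 0.5 * 2.78382 = 1.39191
AL = USL - g = 68.73 - 1.39191
AL = 67.3381

67.3381


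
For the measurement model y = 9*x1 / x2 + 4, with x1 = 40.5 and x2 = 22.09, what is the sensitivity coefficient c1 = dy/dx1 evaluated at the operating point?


y = 9*x1 / x2 + 4
dy/dx1 = 9/x2
Evaluate at x2 = 22.09: c1 = 9 / 22.09
c1 = 0.4074

0.4074


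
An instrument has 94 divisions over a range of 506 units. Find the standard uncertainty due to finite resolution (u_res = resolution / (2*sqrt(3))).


resolution = range / divisions
resolution = 506 / 94 = 5.3829787
u_res = resolution / (2*sqrt(3))
u_res = 5.3829787 / 3.4641016
u_res = 1.5539

1.5539


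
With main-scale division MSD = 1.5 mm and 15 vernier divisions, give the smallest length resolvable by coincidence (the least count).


LC = MSD / n_div
= 1.5 / 15
= 0.1000

0.1000


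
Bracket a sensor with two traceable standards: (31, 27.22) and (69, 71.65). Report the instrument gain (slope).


slope = (y2 - y1) / (x2 - x1)
= (71.65 - 27.22) / (69 - 31)
= 44.4300 / 38
= 1.1692

1.1692


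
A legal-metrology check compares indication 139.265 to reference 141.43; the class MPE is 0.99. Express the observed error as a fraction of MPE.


e = indication - reference = 139.265 - 141.43 = -2.1650
|e| = 2.1650
ratio = |e| / MPE = 2.1650 / 0.99
ratio = 2.1869

2.1869


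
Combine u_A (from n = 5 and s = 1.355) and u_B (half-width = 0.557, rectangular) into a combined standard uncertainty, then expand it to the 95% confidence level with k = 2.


u_A = s / sqrt(n) = 1.355 / sqrt(5) = 0.60597442
u_B = half_width / sqrt(3) = 0.557 / sqrt(3) = 0.3215841
uc = sqrt(u_A^2 + u_B^2) = sqrt(0.60597442^2 + 0.3215841^2) = 0.68601846
U = k * uc = 2 * 0.68601846
U = 1.3720

1.3720


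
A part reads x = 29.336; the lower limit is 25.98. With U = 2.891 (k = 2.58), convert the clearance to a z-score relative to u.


u = U / k = 2.891 / 2.58 = 1.1205426
margin = |LSL - x| = |25.98 - 29.336| = 3.356
z = margin / u = 3.356 / 1.1205426
z = 2.9950

2.9950


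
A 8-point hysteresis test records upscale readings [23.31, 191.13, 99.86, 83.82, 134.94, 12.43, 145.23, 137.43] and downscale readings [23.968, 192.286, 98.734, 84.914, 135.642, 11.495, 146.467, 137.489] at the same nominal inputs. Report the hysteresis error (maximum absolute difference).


|23.31 - 23.968| = 0.6580
|191.13 - 192.286| = 1.1560
|99.86 - 98.734| = 1.1260
|83.82 - 84.914| = 1.0940
|134.94 - 135.642| = 0.7020
|12.43 - 11.495| = 0.9350
|145.23 - 146.467| = 1.2370
|137.43 - 137.489| = 0.0590
hysteresis = max(diffs) = 1.2370

1.2370


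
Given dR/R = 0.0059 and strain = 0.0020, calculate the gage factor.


GF = (dR/R) / epsilon
= 0.0059 / 0.0020
= 2.9500

2.9500


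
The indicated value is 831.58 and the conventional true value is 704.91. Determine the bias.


Systematic error = measured - true
= 831.58 - 704.91
= 126.6700

126.6700


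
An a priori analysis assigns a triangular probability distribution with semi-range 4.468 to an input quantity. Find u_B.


u_B = half_width / sqrt(6)
u_B = 4.468 / 2.4494897
u_B = 1.8241

1.8241


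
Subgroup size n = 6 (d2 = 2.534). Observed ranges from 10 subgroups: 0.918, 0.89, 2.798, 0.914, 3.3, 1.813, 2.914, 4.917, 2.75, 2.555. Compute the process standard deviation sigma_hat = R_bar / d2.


R_bar = (0.918 + 0.89 + 2.798 + 0.914 + 3.3 + 1.813 + 2.914 + 4.917 + 2.75 + 2.555) / 10
R_bar = 23.769 / 10 = 2.3769
sigma_hat = R_bar / d2 = 2.3769 / 2.534 = 0.9380

0.9380


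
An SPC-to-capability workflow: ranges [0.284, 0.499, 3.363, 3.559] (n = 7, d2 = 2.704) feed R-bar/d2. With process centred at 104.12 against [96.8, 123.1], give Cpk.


R_bar = (0.284 + 0.499 + 3.363 + 3.559) / 4 = 1.92625
sigma = R_bar / d2 = 1.92625 / 2.704 = 0.71237056
Cp = (USL - LSL)/(6*sigma) = (123.1 - 96.8)/(6*0.71237056) = 6.1532
Cpu = (123.1 - 104.12)/(3*0.71237056) = 8.8811
Cpl = (104.12 - 96.8)/(3*0.71237056) = 3.4252
Cpk = min(Cpu, Cpl) = 3.4252

3.4252


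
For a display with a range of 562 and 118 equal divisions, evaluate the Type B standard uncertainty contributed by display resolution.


resolution = range / divisions
resolution = 562 / 118 = 4.7627119
u_res = resolution / (2*sqrt(3))
u_res = 4.7627119 / 3.4641016
u_res = 1.3749

1.3749


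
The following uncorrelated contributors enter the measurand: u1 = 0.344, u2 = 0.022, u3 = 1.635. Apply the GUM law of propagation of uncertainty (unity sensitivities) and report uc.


uc = sqrt(0.344^2 + 0.022^2 + 1.635^2)
uc = sqrt(2.792045)
uc = 1.6709

1.6709


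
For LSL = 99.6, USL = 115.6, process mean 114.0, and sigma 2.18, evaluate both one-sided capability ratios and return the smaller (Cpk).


Cpu = (USL - mean) / (3*sigma) = (115.6 - 114.0) / (3*2.18) = 0.2446
Cpl = (mean - LSL) / (3*sigma) = (114.0 - 99.6) / (3*2.18) = 2.2018
Cpk = min(Cpu, Cpl) = 0.2446

0.2446


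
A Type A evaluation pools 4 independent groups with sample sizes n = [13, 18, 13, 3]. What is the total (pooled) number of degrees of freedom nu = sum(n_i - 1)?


nu = sum_i (n_i - 1)
nu = ((13 - 1) + (18 - 1) + (13 - 1) + (3 - 1))
nu = 12 + 17 + 12 + 2
nu = 43

43


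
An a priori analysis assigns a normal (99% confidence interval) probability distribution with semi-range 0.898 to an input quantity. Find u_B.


u_B = half_width / 2.576
u_B = 0.898 / 2.576
u_B = 0.3486

0.3486


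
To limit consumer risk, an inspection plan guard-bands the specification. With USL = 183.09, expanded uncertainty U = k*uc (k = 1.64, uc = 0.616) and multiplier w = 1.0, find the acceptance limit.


U = k * uc = 1.64 * 0.616 = 1.01024
guard band g = w * U = 1.0 * 1.01024 = 1.01024
AL = USL - g = 183.09 - 1.01024
AL = 182.0798

182.0798


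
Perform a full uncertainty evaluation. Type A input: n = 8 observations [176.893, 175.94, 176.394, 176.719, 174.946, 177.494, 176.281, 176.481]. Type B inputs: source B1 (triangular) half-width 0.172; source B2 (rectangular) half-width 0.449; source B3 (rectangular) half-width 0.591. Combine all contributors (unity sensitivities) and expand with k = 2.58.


mean = (176.893 + 175.94 + 176.394 + 176.719 + 174.946 + 177.494 + 176.281 + 176.481) / 8 = 176.3935
s = sqrt(sum((x - mean)^2)/(n-1)) = 0.74524991
u_A = s / sqrt(n) = 0.74524991 / sqrt(8) = 0.26348563
u_B1 = 0.172 / sqrt(6) = 0.070218706
u_B2 = 0.449 / sqrt(3) = 0.25923027
u_B3 = 0.591 / sqrt(3) = 0.34121401
uc = sqrt(0.26348563^2 + 0.070218706^2 + 0.25923027^2 + 0.34121401^2) = 0.50791995
U = k * uc = 2.58 * 0.50791995
U = 1.3104

1.3104


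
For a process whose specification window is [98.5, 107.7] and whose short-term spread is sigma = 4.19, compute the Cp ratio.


Cp = (USL - LSL) / (6 * sigma)
= (107.7 - 98.5) / (6 * 4.19)
= 9.2000 / 25.1400
= 0.3660

0.3660


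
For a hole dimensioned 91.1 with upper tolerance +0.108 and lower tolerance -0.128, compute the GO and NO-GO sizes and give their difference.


GO = nominal - lower_tol (smallest hole = maximum material condition)
GO = 91.1 - 0.128 = 90.972
NO-GO = nominal + upper_tol (largest hole = least material condition)
NO-GO = 91.1 + 0.108 = 91.208
spread = NO-GO - GO = 91.208 - 90.972 = 0.2360

0.2360


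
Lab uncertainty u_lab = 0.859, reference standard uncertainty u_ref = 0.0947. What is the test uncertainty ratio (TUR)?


TUR = u_lab / u_ref
= 0.859 / 0.0947
= 9.0707

9.0707


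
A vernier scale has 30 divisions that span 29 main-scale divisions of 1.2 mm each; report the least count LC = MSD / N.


LC = MSD / n_div
= 1.2 / 30
= 0.0400

0.0400


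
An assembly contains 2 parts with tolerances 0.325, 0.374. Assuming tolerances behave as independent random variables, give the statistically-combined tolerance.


RSS = sqrt(0.325^2 + 0.374^2)
= sqrt(0.245501)
= 0.4955

0.4955


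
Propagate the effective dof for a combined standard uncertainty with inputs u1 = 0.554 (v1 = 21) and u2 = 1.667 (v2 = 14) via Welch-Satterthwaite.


uc = sqrt(u1^2 + u2^2) = sqrt(0.554^2 + 1.667^2) = 1.756646
v_eff = uc^4 / (u1^4/v1 + u2^4/v2)
= 1.756646^4 / (0.554^4/21 + 1.667^4/14)
= 9.5221935 / 0.55607303
v_eff = 17.1240

17.1240


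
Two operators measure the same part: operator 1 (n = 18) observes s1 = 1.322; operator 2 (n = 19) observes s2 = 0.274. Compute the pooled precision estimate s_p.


s_p = sqrt(((n1-1)*s1^2 + (n2-1)*s2^2) / (n1+n2-2))
numerator = (18-1)*1.322^2 + (19-1)*0.274^2 = 29.710628 + 1.351368 = 31.061996
denominator = 18 + 19 - 2 = 35
s_p^2 = 31.061996 / 35 = 0.8874856
s_p = sqrt(0.8874856) = 0.9421

0.9421


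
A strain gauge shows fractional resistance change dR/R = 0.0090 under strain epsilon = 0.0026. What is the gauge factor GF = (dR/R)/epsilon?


GF = (dR/R) / epsilon
= 0.0090 / 0.0026
= 3.4615

3.4615


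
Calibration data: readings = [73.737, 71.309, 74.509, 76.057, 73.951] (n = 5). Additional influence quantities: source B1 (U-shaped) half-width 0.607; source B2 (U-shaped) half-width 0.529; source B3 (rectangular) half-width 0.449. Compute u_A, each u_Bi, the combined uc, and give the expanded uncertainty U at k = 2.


mean = (73.737 + 71.309 + 74.509 + 76.057 + 73.951) / 5 = 73.9126
s = sqrt(sum((x - mean)^2)/(n-1)) = 1.7150209
u_A = s / sqrt(n) = 1.7150209 / sqrt(5) = 0.76698066
u_B1 = 0.607 / sqrt(2) = 0.42921382
u_B2 = 0.529 / sqrt(2) = 0.37405949
u_B3 = 0.449 / sqrt(3) = 0.25923027
uc = sqrt(0.76698066^2 + 0.42921382^2 + 0.37405949^2 + 0.25923027^2) = 0.9897498
U = k * uc = 2 * 0.9897498
U = 1.9795

1.9795


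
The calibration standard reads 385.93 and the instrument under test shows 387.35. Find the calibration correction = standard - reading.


Correction = standard - reading
= 385.93 - 387.35
= -1.4200

-1.4200


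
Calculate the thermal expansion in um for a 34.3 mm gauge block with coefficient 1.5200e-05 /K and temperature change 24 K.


dL = L * alpha * dT
= 34.3 * 1.5200e-05 * 24
= 0.0125126 mm
dL_um = 0.0125126 * 1000 = 12.5126 um

12.5126


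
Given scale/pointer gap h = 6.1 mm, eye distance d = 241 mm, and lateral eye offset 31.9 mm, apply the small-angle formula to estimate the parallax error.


error = h * offset / d
= 6.1 * 31.9 / 241
= 0.8074

0.8074


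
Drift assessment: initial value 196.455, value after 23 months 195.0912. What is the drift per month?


rate = (v2 - v1) / months
= (195.0912 - 196.455) / 23
= -1.3638 / 23
= -0.0593

-0.0593


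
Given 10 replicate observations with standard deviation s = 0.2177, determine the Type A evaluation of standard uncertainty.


u_A = s / sqrt(n)
u_A = 0.2177 / sqrt(10)
u_A = 0.2177 / 3.1622777
u_A = 0.0688

0.0688


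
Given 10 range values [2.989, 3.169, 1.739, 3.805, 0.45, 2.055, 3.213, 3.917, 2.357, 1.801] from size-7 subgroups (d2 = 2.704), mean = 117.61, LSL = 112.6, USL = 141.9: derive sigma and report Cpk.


R_bar = (2.989 + 3.169 + 1.739 + 3.805 + 0.45 + 2.055 + 3.213 + 3.917 + 2.357 + 1.801) / 10 = 2.5495
sigma = R_bar / d2 = 2.5495 / 2.704 = 0.94286243
Cp = (USL - LSL)/(6*sigma) = (141.9 - 112.6)/(6*0.94286243) = 5.1793
Cpu = (141.9 - 117.61)/(3*0.94286243) = 8.5873
Cpl = (117.61 - 112.6)/(3*0.94286243) = 1.7712
Cpk = min(Cpu, Cpl) = 1.7712

1.7712


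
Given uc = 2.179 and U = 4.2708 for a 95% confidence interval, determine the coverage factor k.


k = U / uc
k = 4.2708 / 2.179
k = 1.96

1.96


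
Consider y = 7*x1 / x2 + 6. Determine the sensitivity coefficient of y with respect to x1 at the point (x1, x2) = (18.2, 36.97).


y = 7*x1 / x2 + 6
dy/dx1 = 7/x2
Evaluate at x2 = 36.97: c1 = 7 / 36.97
c1 = 0.1893

0.1893


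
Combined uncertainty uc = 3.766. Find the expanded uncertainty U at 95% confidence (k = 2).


U = k * uc
U = 2 * 3.766
U = 7.5320

7.5320


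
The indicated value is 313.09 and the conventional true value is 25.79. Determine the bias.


Systematic error = measured - true
= 313.09 - 25.79
= 287.3000

287.3000


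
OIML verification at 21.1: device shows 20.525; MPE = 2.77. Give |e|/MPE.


e = indication - reference = 20.525 - 21.1 = -0.5750
|e| = 0.5750
ratio = |e| / MPE = 0.5750 / 2.77
ratio = 0.2076

0.2076


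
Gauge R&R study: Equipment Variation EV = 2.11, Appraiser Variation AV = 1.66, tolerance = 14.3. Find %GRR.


GRR = sqrt(EV^2 + AV^2) = sqrt(2.11^2 + 1.66^2) = 2.684716
%GRR = GRR / tol * 100 = 2.684716 / 14.3 * 100
%GRR = 18.7742

18.7742


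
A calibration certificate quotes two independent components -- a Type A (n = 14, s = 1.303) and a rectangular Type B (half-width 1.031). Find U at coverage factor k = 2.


u_A = s / sqrt(n) = 1.303 / sqrt(14) = 0.3482414
u_B = half_width / sqrt(3) = 1.031 / sqrt(3) = 0.59524813
uc = sqrt(u_A^2 + u_B^2) = sqrt(0.3482414^2 + 0.59524813^2) = 0.68963208
U = k * uc = 2 * 0.68963208
U = 1.3793

1.3793


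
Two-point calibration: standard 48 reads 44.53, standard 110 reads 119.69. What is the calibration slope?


slope = (y2 - y1) / (x2 - x1)
= (119.69 - 44.53) / (110 - 48)
= 75.1600 / 62
= 1.2123

1.2123


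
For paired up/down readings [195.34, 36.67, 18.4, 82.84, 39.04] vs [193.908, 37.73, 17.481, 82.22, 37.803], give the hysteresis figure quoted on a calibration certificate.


|195.34 - 193.908| = 1.4320
|36.67 - 37.73| = 1.0600
|18.4 - 17.481| = 0.9190
|82.84 - 82.22| = 0.6200
|39.04 - 37.803| = 1.2370
hysteresis = max(diffs) = 1.4320

1.4320


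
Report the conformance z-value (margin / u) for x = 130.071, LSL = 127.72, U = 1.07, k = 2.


u = U / k = 1.07 / 2 = 0.535
margin = |LSL - x| = |127.72 - 130.071| = 2.351
z = margin / u = 2.351 / 0.535
z = 4.3944

4.3944


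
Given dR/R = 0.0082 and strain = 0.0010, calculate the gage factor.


GF = (dR/R) / epsilon
= 0.0082 / 0.0010
= 8.2000

8.2000


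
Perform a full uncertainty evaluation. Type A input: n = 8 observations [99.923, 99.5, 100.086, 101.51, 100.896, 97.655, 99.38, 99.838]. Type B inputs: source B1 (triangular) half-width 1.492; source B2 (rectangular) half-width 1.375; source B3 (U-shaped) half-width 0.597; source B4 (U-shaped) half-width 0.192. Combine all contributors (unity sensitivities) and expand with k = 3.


mean = (99.923 + 99.5 + 100.086 + 101.51 + 100.896 + 97.655 + 99.38 + 99.838) / 8 = 99.8485
s = sqrt(sum((x - mean)^2)/(n-1)) = 1.1384383
u_A = s / sqrt(n) = 1.1384383 / sqrt(8) = 0.40249872
u_B1 = 1.492 / sqrt(6) = 0.60910645
u_B2 = 1.375 / sqrt(3) = 0.79385662
u_B3 = 0.597 / sqrt(2) = 0.42214275
u_B4 = 0.192 / sqrt(2) = 0.1357645
uc = sqrt(0.40249872^2 + 0.60910645^2 + 0.79385662^2 + 0.42214275^2 + 0.1357645^2) = 1.1661307
U = k * uc = 3 * 1.1661307
U = 3.4984

3.4984


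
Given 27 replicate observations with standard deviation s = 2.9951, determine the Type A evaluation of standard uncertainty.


u_A = s / sqrt(n)
u_A = 2.9951 / sqrt(27)
u_A = 2.9951 / 5.1961524
u_A = 0.5764

0.5764


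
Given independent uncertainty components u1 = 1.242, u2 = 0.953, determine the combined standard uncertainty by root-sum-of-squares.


uc = sqrt(1.242^2 + 0.953^2)
uc = sqrt(2.450773)
uc = 1.5655

1.5655


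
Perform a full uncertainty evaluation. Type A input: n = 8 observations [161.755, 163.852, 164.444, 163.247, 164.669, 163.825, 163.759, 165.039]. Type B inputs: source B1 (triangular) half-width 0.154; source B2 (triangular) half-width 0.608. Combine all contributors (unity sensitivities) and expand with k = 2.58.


mean = (161.755 + 163.852 + 164.444 + 163.247 + 164.669 + 163.825 + 163.759 + 165.039) / 8 = 163.82375
s = sqrt(sum((x - mean)^2)/(n-1)) = 1.0137166
u_A = s / sqrt(n) = 1.0137166 / sqrt(8) = 0.35840294
u_B1 = 0.154 / sqrt(6) = 0.062870237
u_B2 = 0.608 / sqrt(6) = 0.24821496
uc = sqrt(0.35840294^2 + 0.062870237^2 + 0.24821496^2) = 0.44047247
U = k * uc = 2.58 * 0.44047247
U = 1.1364

1.1364


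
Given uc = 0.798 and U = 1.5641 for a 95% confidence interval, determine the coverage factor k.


k = U / uc
k = 1.5641 / 0.798
k = 1.96

1.96


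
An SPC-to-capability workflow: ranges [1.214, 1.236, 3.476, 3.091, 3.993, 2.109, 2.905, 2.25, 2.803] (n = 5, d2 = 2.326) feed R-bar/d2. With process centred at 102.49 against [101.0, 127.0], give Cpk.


R_bar = (1.214 + 1.236 + 3.476 + 3.091 + 3.993 + 2.109 + 2.905 + 2.25 + 2.803) / 9 = 2.5641111
sigma = R_bar / d2 = 2.5641111 / 2.326 = 1.1023693
Cp = (USL - LSL)/(6*sigma) = (127.0 - 101.0)/(6*1.1023693) = 3.9309
Cpu = (127.0 - 102.49)/(3*1.1023693) = 7.4113
Cpl = (102.49 - 101.0)/(3*1.1023693) = 0.4505
Cpk = min(Cpu, Cpl) = 0.4505

0.4505


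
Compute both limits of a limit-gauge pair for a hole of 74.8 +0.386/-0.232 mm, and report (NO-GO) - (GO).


GO = nominal - lower_tol (smallest hole = maximum material condition)
GO = 74.8 - 0.232 = 74.568
NO-GO = nominal + upper_tol (largest hole = least material condition)
NO-GO = 74.8 + 0.386 = 75.186
spread = NO-GO - GO = 75.186 - 74.568 = 0.6180

0.6180


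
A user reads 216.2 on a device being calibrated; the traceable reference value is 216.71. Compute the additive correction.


Correction = standard - reading
= 216.71 - 216.2
= 0.5100

0.5100


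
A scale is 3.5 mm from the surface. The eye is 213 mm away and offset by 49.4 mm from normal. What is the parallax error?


error = h * offset / d
= 3.5 * 49.4 / 213
= 0.8117

0.8117


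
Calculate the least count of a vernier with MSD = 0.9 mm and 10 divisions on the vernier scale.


LC = MSD / n_div
= 0.9 / 10
= 0.0900

0.0900


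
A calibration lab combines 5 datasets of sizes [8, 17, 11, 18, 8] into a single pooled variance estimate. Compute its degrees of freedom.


nu = sum_i (n_i - 1)
nu = ((8 - 1) + (17 - 1) + (11 - 1) + (18 - 1) + (8 - 1))
nu = 7 + 16 + 10 + 17 + 7
nu = 57

57


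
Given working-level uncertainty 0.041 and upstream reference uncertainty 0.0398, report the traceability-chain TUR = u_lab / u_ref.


TUR = u_lab / u_ref
= 0.041 / 0.0398
= 1.0302

1.0302


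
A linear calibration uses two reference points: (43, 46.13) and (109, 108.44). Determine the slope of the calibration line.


slope = (y2 - y1) / (x2 - x1)
= (108.44 - 46.13) / (109 - 43)
= 62.3100 / 66
= 0.9441

0.9441


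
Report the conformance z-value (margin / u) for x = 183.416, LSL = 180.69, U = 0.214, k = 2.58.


u = U / k = 0.214 / 2.58 = 0.082945736
margin = |LSL - x| = |180.69 - 183.416| = 2.726
z = margin / u = 2.726 / 0.082945736
z = 32.8649

32.8649


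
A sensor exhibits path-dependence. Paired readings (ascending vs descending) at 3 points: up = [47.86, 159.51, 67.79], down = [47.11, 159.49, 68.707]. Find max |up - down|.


|47.86 - 47.11| = 0.7500
|159.51 - 159.49| = 0.0200
|67.79 - 68.707| = 0.9170
hysteresis = max(diffs) = 0.9170

0.9170


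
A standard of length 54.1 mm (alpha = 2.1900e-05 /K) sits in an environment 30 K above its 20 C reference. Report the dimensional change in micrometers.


dL = L * alpha * dT
= 54.1 * 2.1900e-05 * 30
= 0.0355437 mm
dL_um = 0.0355437 * 1000 = 35.5437 um

35.5437


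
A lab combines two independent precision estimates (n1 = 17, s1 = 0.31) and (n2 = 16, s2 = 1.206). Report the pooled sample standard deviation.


s_p = sqrt(((n1-1)*s1^2 + (n2-1)*s2^2) / (n1+n2-2))
numerator = (17-1)*0.31^2 + (16-1)*1.206^2 = 1.5376 + 21.81654 = 23.35414
denominator = 17 + 16 - 2 = 31
s_p^2 = 23.35414 / 31 = 0.75335935
s_p = sqrt(0.75335935) = 0.8680

0.8680
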